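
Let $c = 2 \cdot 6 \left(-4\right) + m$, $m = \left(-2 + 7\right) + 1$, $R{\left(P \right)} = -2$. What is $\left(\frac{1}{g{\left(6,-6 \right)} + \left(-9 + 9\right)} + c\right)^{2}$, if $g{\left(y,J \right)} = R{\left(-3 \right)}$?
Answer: $\frac{7225}{4} \approx 1806.3$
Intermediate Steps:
$g{\left(y,J \right)} = -2$
$m = 6$ ($m = 5 + 1 = 6$)
$c = -42$ ($c = 2 \cdot 6 \left(-4\right) + 6 = 12 \left(-4\right) + 6 = -48 + 6 = -42$)
$\left(\frac{1}{g{\left(6,-6 \right)} + \left(-9 + 9\right)} + c\right)^{2} = \left(\frac{1}{-2 + \left(-9 + 9\right)} - 42\right)^{2} = \left(\frac{1}{-2 + 0} - 42\right)^{2} = \left(\frac{1}{-2} - 42\right)^{2} = \left(- \frac{1}{2} - 42\right)^{2} = \left(- \frac{85}{2}\right)^{2} = \frac{7225}{4}$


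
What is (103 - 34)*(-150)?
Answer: -10350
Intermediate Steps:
(103 - 34)*(-150) = 69*(-150) = -10350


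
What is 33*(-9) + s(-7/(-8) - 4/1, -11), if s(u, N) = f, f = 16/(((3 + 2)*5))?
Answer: -7409/25 ≈ -296.36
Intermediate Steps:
f = 16/25 (f = 16/((5*5)) = 16/25 ≈ 0.64000)
s(u, N) = 16/25
33*(-9) + s(-7/(-8) - 4/1, -11) = 33*(-9) + 16/25 = -297 + 16/25 = -7409/25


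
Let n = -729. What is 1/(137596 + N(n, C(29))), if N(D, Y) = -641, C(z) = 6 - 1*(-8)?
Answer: 1/136955 ≈ 7.3017e-6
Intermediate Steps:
C(z) = 14 (C(z) = 6 + 8 = 14)
1/(137596 + N(n, C(29))) = 1/(137596 - 641) = 1/136955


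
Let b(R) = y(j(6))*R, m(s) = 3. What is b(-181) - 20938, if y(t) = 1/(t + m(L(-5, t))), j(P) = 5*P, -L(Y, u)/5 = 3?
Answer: -691135/33 ≈ -20944.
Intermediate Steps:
L(Y, u) = -15 (L(Y, u) = -5*3 = -15)
y(t) = 1/(3 + t) (y(t) = 1/(t + 3) = 1/(3 + t))
b(R) = R/33 (b(R) = R/(3 + 5*6) = R/(3 + 30) = R/33)
b(-181) - 20938 = (1/33)*(-181) - 20938 = -181/33 - 20938 = -691135/33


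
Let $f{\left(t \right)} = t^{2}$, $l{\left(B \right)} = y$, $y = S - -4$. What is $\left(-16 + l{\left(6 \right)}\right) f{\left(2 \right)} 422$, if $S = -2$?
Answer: $-23632$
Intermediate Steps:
$y = 2$ ($y = -2 - -4 = -2 + 4 = 2$)
$l{\left(B \right)} = 2$
$\left(-16 + l{\left(6 \right)}\right) f{\left(2 \right)} 422 = \left(-16 + 2\right) 2^{2} \cdot 422 = \left(-14\right) 4 \cdot 422 = \left(-56\right) 422 = -23632$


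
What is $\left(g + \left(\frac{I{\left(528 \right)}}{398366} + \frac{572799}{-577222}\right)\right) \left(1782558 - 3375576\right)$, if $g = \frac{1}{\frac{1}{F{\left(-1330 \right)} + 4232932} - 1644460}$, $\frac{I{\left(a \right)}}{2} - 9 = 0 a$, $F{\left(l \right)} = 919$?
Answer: $\frac{90382956345333840196039174389}{57177609325392399114881} \approx 1.5807 \cdot 10^{6}$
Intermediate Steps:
$I{\left(a \right)} = 18$ ($I{\left(a \right)} = 18 + 2 \cdot 0 a = 18 + 2 \cdot 0 = 18 + 0 = 18$)
$g = - \frac{4233851}{6962398615459}$ ($g = \frac{1}{\frac{1}{919 + 4232932} - 1644460} = \frac{1}{\frac{1}{4233851} - 1644460} = \frac{1}{- \frac{6962398615459}{4233851}} = - \frac{4233851}{6962398615459} \approx -6.081 \cdot 10^{-7}$)
$\left(g + \left(\frac{I{\left(528 \right)}}{398366} + \frac{572799}{-577222}\right)\right) \left(1782558 - 3375576\right) = \left(- \frac{4233851}{6962398615459} + \left(\frac{18}{398366} + \frac{572799}{-577222}\right)\right) \left(1782558 - 3375576\right) = \left(- \frac{4233851}{6962398615459} + \left(18 \cdot \frac{1}{398366} + 572799 \left(- \frac{1}{577222}\right)\right)\right) \left(-1593018\right) = \left(- \frac{4233851}{6962398615459} + \left(\frac{9}{199183} - \frac{572799}{577222}\right)\right) \left(-1593018\right) = \left(- \frac{4233851}{6962398615459} - \frac{114086628219}{114972809626}\right) \left(-1593018\right) = \left(- \frac{794317069132096286887247}{800486530555493587608334}\right) \left(-1593018\right) = \frac{90382956345333840196039174389}{57177609325392399114881}$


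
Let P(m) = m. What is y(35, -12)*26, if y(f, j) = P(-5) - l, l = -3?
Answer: -52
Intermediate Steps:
y(f, j) = -2 (y(f, j) = -5 - 1*(-3) = -5 + 3 = -2)
y(35, -12)*26 = -2*26 = -52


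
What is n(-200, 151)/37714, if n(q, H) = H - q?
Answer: 351/37714 ≈ 0.0093069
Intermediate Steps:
n(-200, 151)/37714 = (151 - 1*(-200))/37714 = (151 + 200)*(1/37714) = 351*(1/37714) = 351/37714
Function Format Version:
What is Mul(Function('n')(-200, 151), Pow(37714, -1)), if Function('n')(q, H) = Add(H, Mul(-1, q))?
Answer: Rational(351, 37714) ≈ 0.0093069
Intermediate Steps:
Mul(Function('n')(-200, 151), Pow(37714, -1)) = Mul(Add(151, Mul(-1, -200)), Pow(37714, -1)) = Mul(Add(151, 200), Rational(1, 37714)) = Mul(351, Rational(1, 37714)) = Rational(351, 37714)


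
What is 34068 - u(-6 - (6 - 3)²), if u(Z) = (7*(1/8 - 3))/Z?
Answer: 4087999/120 ≈ 34067.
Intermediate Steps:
u(Z) = -161/(8*Z) (u(Z) = (7*(⅛ - 3))/Z = (7*(-23/8))/Z = -161/(8*Z))
34068 - u(-6 - (6 - 3)²) = 34068 - (-161)/(8*(-6 - (6 - 3)²)) = 34068 - (-161)/(8*(-6 - 1*3²)) = 34068 - (-161)/(8*(-6 - 1*9)) = 34068 - (-161)/(8*(-6 - 9)) = 34068 - (-161)/(8*(-15)) = 34068 - (-161)*(-1)/(8*15) = 34068 - 1*161/120 = 34068 - 161/120 = 4087999/120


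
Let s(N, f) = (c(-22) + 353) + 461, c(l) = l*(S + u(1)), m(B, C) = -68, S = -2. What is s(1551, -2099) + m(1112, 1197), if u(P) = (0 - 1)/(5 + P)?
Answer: 2381/3 ≈ 793.67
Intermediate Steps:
u(P) = -1/(5 + P)
c(l) = -13*l/6 (c(l) = l*(-2 - 1/(5 + 1)) = l*(-2 - 1/6) = l*(-13/6) = -13*l/6)
s(N, f) = 2585/3 (s(N, f) = (-13/6*(-22) + 353) + 461 = (143/3 + 353) + 461 = 1202/3 + 461 = 2585/3)
s(1551, -2099) + m(1112, 1197) = 2585/3 - 68 = 2381/3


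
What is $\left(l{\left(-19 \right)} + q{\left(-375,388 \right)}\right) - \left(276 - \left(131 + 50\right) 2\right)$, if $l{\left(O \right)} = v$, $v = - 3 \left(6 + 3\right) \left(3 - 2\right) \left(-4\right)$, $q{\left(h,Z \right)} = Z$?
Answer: $582$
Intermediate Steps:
$v = 108$ ($v = - 3 \cdot 9 \cdot 1 \left(-4\right) = \left(-3\right) 9 \left(-4\right) = \left(-27\right) \left(-4\right) = 108$)
$l{\left(O \right)} = 108$
$\left(l{\left(-19 \right)} + q{\left(-375,388 \right)}\right) - \left(276 - \left(131 + 50\right) 2\right) = \left(108 + 388\right) - \left(276 - \left(131 + 50\right) 2\right) = 496 + \left(181 \cdot 2 - 276\right) = 496 + \left(362 - 276\right) = 496 + 86 = 582$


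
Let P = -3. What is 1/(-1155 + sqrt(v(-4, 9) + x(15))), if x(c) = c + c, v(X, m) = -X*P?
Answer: -385/444669 - sqrt(2)/444669 ≈ -0.00086899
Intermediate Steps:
v(X, m) = 3*X (v(X, m) = -X*(-3) = -(-3)*X = 3*X)
x(c) = 2*c
1/(-1155 + sqrt(v(-4, 9) + x(15))) = 1/(-1155 + sqrt(3*(-4) + 2*15)) = 1/(-1155 + sqrt(-12 + 30)) = 1/(-1155 + sqrt(18)) = 1/(-1155 + 3*sqrt(2))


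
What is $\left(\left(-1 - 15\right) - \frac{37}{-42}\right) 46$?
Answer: $- \frac{14605}{21} \approx -695.48$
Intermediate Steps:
$\left(\left(-1 - 15\right) - \frac{37}{-42}\right) 46 = \left(\left(-1 - 15\right) - - \frac{37}{42}\right) 46 = \left(-16 + \frac{37}{42}\right) 46 = \left(- \frac{635}{42}\right) 46 = - \frac{14605}{21}$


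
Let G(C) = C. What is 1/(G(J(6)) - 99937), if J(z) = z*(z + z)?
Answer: -1/99865 ≈ -1.0014e-5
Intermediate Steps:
J(z) = 2*z**2 (J(z) = z*(2*z) = 2*z**2)
1/(G(J(6)) - 99937) = 1/(2*6**2 - 99937) = 1/(2*36 - 99937) = 1/(72 - 99937) = 1/(-99865) = -1/99865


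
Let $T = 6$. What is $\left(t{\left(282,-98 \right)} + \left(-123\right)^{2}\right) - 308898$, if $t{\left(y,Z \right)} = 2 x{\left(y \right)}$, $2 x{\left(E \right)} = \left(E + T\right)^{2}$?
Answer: $-210825$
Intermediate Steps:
$x{\left(E \right)} = \frac{\left(6 + E\right)^{2}}{2}$ ($x{\left(E \right)} = \frac{\left(E + 6\right)^{2}}{2} = \frac{\left(6 + E\right)^{2}}{2}$)
$t{\left(y,Z \right)} = \left(6 + y\right)^{2}$ ($t{\left(y,Z \right)} = 2 \frac{\left(6 + y\right)^{2}}{2} = \left(6 + y\right)^{2}$)
$\left(t{\left(282,-98 \right)} + \left(-123\right)^{2}\right) - 308898 = \left(\left(6 + 282\right)^{2} + \left(-123\right)^{2}\right) - 308898 = \left(288^{2} + 15129\right) - 308898 = \left(82944 + 15129\right) - 308898 = 98073 - 308898 = -210825$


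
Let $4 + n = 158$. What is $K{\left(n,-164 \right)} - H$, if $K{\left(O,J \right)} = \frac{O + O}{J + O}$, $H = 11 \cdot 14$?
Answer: $- \frac{924}{5} \approx -184.8$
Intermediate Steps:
$n = 154$ ($n = -4 + 158 = 154$)
$H = 154$
$K{\left(O,J \right)} = \frac{2 O}{J + O}$
$K{\left(n,-164 \right)} - H = 2 \cdot 154 \frac{1}{-164 + 154} - 154 = 2 \cdot 154 \frac{1}{-10} - 154 = 2 \cdot 154 \left(- \frac{1}{10}\right) - 154 = - \frac{154}{5} - 154 = - \frac{924}{5}$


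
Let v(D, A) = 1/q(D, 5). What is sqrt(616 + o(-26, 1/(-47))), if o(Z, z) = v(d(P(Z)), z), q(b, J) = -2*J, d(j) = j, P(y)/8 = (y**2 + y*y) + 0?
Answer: sqrt(61590)/10 ≈ 24.817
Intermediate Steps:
P(y) = 16*y**2 (P(y) = 8*((y**2 + y*y) + 0) = 8*((y**2 + y**2) + 0) = 8*(2*y**2 + 0) = 8*(2*y**2) = 16*y**2)
v(D, A) = -1/10 (v(D, A) = 1/(-2*5) = 1/(-10) = -1/10)
o(Z, z) = -1/10
sqrt(616 + o(-26, 1/(-47))) = sqrt(616 - 1/10) = sqrt(6159/10) = sqrt(61590)/10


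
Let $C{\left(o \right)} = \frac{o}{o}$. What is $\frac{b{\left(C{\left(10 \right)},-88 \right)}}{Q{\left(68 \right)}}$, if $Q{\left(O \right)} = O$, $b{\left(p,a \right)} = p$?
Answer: $\frac{1}{68} \approx 0.014706$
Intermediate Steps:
$C{\left(o \right)} = 1$
$\frac{b{\left(C{\left(10 \right)},-88 \right)}}{Q{\left(68 \right)}} = 1 \cdot \frac{1}{68} = \frac{1}{68}$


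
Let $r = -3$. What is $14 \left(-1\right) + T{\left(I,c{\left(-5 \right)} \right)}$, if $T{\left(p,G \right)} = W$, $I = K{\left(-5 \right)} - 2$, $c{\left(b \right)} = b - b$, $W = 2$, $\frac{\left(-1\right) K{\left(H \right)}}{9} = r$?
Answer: $-12$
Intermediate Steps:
$K{\left(H \right)} = 27$ ($K{\left(H \right)} = \left(-9\right) \left(-3\right) = 27$)
$c{\left(b \right)} = 0$
$I = 25$ ($I = 27 - 2 = 25$)
$T{\left(p,G \right)} = 2$
$14 \left(-1\right) + T{\left(I,c{\left(-5 \right)} \right)} = 14 \left(-1\right) + 2 = -14 + 2 = -12$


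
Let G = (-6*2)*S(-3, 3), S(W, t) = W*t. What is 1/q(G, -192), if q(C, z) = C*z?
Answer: -1/20736 ≈ -4.8225e-5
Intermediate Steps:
G = 108 (G = (-6*2)*(-3*3) = -12*(-9) = 108)
1/q(G, -192) = 1/(108*(-192)) = 1/(-20736) = -1/20736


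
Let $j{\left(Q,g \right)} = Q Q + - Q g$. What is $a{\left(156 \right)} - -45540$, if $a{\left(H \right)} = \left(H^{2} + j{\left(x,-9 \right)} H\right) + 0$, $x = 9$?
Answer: $95148$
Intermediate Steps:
$j{\left(Q,g \right)} = Q^{2} - Q g$
$a{\left(H \right)} = H^{2} + 162 H$ ($a{\left(H \right)} = \left(H^{2} + 9 \left(9 - -9\right) H\right) + 0 = \left(H^{2} + 9 \left(9 + 9\right) H\right) + 0 = \left(H^{2} + 9 \cdot 18 H\right) + 0 = \left(H^{2} + 162 H\right) + 0 = H^{2} + 162 H$)
$a{\left(156 \right)} - -45540 = 156 \left(162 + 156\right) - -45540 = 156 \cdot 318 + 45540 = 49608 + 45540 = 95148$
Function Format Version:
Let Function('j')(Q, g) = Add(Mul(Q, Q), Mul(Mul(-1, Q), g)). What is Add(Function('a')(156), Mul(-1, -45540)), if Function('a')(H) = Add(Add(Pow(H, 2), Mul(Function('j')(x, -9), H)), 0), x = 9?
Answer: 95148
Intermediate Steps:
Function('j')(Q, g) = Add(Pow(Q, 2), Mul(-1, Q, g))
Function('a')(H) = Add(Pow(H, 2), Mul(162, H)) (Function('a')(H) = Add(Add(Pow(H, 2), Mul(Mul(9, Add(9, Mul(-1, -9))), H)), 0) = Add(Add(Pow(H, 2), Mul(Mul(9, Add(9, 9)), H)), 0) = Add(Add(Pow(H, 2), Mul(Mul(9, 18), H)), 0) = Add(Add(Pow(H, 2), Mul(162, H)), 0) = Add(Pow(H, 2), Mul(162, H)))
Add(Function('a')(156), Mul(-1, -45540)) = Add(Mul(156, Add(162, 156)), Mul(-1, -45540)) = Add(Mul(156, 318), 45540) = Add(49608, 45540) = 95148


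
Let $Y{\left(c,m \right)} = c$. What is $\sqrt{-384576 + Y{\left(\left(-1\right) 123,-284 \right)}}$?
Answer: $7 i \sqrt{7851} \approx 620.24 i$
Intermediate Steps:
$\sqrt{-384576 + Y{\left(\left(-1\right) 123,-284 \right)}} = \sqrt{-384576 - 123} = \sqrt{-384699} = 7 i \sqrt{7851}$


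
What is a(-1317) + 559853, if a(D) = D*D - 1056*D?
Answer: 3685094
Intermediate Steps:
a(D) = D² - 1056*D
a(-1317) + 559853 = -1317*(-1056 - 1317) + 559853 = -1317*(-2373) + 559853 = 3125241 + 559853 = 3685094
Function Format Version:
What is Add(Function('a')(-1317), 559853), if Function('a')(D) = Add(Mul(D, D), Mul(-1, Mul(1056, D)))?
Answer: 3685094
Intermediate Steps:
Function('a')(D) = Add(Pow(D, 2), Mul(-1056, D))
Add(Function('a')(-1317), 559853) = Add(Mul(-1317, Add(-1056, -1317)), 559853) = Add(Mul(-1317, -2373), 559853) = Add(3125241, 559853) = 3685094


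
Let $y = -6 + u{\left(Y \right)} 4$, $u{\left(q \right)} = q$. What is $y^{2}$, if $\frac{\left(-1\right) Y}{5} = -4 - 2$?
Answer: $12996$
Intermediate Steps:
$Y = 30$ ($Y = - 5 \left(-4 - 2\right) = \left(-5\right) \left(-6\right) = 30$)
$y = 114$ ($y = -6 + 30 \cdot 4 = -6 + 120 = 114$)
$y^{2} = 114^{2} = 12996$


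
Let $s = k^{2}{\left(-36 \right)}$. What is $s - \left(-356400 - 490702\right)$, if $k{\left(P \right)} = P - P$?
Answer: $847102$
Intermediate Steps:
$k{\left(P \right)} = 0$
$s = 0$ ($s = 0^{2} = 0$)
$s - \left(-356400 - 490702\right) = 0 - \left(-356400 - 490702\right) = 0 - -847102 = 0 + 847102 = 847102$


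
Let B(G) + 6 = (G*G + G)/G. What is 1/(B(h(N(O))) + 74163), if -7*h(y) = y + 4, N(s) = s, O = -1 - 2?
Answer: 7/519105 ≈ 1.3485e-5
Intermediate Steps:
O = -3
h(y) = -4/7 - y/7 (h(y) = -(y + 4)/7 = -(4 + y)/7 = -4/7 - y/7)
B(G) = -6 + (G + G²)/G (B(G) = -6 + (G*G + G)/G = -6 + (G² + G)/G = -6 + (G + G²)/G)
1/(B(h(N(O))) + 74163) = 1/((-5 + (-4/7 - ⅐*(-3))) + 74163) = 1/((-5 + (-4/7 + 3/7)) + 74163) = 1/((-5 - ⅐) + 74163) = 1/(-36/7 + 74163) = 1/(519105/7) = 7/519105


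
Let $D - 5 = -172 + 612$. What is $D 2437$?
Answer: $1084465$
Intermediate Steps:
$D = 445$ ($D = 5 + \left(-172 + 612\right) = 5 + 440 = 445$)
$D 2437 = 445 \cdot 2437 = 1084465$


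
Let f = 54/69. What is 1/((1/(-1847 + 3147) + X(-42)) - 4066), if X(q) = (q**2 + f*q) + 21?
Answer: -29900/69184677 ≈ -0.00043218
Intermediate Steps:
f = 18/23 (f = 54*(1/69) = 18/23 ≈ 0.78261)
X(q) = 21 + q**2 + 18*q/23 (X(q) = (q**2 + 18*q/23) + 21 = 21 + q**2 + 18*q/23)
1/((1/(-1847 + 3147) + X(-42)) - 4066) = 1/((1/(-1847 + 3147) + (21 + (-42)**2 + (18/23)*(-42))) - 4066) = 1/((1/1300 + (21 + 1764 - 756/23)) - 4066) = 1/((1/1300 + 40299/23) - 4066) = 1/(52388723/29900 - 4066) = 1/(-69184677/29900) = -29900/69184677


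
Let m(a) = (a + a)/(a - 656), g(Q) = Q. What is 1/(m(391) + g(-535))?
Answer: -265/142557 ≈ -0.0018589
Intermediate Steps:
m(a) = 2*a/(-656 + a) (m(a) = (2*a)/(-656 + a) = 2*a/(-656 + a))
1/(m(391) + g(-535)) = 1/(2*391/(-656 + 391) - 535) = 1/(2*391/(-265) - 535) = 1/(2*391*(-1/265) - 535) = 1/(-782/265 - 535) = 1/(-142557/265) = -265/142557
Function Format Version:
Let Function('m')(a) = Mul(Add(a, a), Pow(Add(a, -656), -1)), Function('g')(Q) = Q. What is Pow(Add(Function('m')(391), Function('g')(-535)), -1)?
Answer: Rational(-265, 142557) ≈ -0.0018589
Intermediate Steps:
Function('m')(a) = Mul(2, a, Pow(Add(-656, a), -1)) (Function('m')(a) = Mul(Mul(2, a), Pow(Add(-656, a), -1)) = Mul(2, a, Pow(Add(-656, a), -1)))
Pow(Add(Function('m')(391), Function('g')(-535)), -1) = Pow(Add(Mul(2, 391, Pow(Add(-656, 391), -1)), -535), -1) = Pow(Add(Mul(2, 391, Pow(-265, -1)), -535), -1) = Pow(Add(Mul(2, 391, Rational(-1, 265)), -535), -1) = Pow(Add(Rational(-782, 265), -535), -1) = Pow(Rational(-142557, 265), -1) = Rational(-265, 142557)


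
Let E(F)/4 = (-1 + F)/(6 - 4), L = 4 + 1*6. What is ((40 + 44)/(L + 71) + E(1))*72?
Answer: 224/3 ≈ 74.667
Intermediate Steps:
L = 10 (L = 4 + 6 = 10)
E(F) = -2 + 2*F (E(F) = 4*((-1 + F)/(6 - 4)) = 4*((-1 + F)/2) = 4*((-1 + F)*(½)) = 4*(-½ + F/2) = -2 + 2*F)
((40 + 44)/(L + 71) + E(1))*72 = ((40 + 44)/(10 + 71) + (-2 + 2*1))*72 = (84/81 + (-2 + 2))*72 = (84*(1/81) + 0)*72 = (28/27 + 0)*72 = (28/27)*72 = 224/3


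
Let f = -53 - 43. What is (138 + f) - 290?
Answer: -248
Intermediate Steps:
f = -96
(138 + f) - 290 = (138 - 96) - 290 = 42 - 290 = -248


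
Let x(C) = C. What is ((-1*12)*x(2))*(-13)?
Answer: 312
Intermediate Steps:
((-1*12)*x(2))*(-13) = (-1*12*2)*(-13) = -12*2*(-13) = -24*(-13) = 312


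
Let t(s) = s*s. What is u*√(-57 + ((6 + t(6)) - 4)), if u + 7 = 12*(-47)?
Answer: -571*I*√19 ≈ -2488.9*I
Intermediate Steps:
t(s) = s²
u = -571 (u = -7 + 12*(-47) = -7 - 564 = -571)
u*√(-57 + ((6 + t(6)) - 4)) = -571*√(-57 + ((6 + 6²) - 4)) = -571*√(-57 + ((6 + 36) - 4)) = -571*√(-57 + (42 - 4)) = -571*√(-57 + 38) = -571*I*√19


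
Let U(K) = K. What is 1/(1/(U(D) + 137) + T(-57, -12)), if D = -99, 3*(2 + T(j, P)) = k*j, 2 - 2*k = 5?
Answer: 19/504 ≈ 0.037698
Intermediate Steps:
k = -3/2 (k = 1 - 1/2*5 = 1 - 5/2 = -3/2 ≈ -1.5000)
T(j, P) = -2 - j/2 (T(j, P) = -2 + (-3*j/2)/3 = -2 - j/2)
1/(1/(U(D) + 137) + T(-57, -12)) = 1/(1/(-99 + 137) + (-2 - 1/2*(-57))) = 1/(1/38 + (-2 + 57/2)) = 1/(1/38 + 53/2) = 1/(504/19) = 19/504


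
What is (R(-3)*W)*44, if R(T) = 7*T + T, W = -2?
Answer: 2112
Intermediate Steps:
R(T) = 8*T
(R(-3)*W)*44 = ((8*(-3))*(-2))*44 = -24*(-2)*44 = 48*44 = 2112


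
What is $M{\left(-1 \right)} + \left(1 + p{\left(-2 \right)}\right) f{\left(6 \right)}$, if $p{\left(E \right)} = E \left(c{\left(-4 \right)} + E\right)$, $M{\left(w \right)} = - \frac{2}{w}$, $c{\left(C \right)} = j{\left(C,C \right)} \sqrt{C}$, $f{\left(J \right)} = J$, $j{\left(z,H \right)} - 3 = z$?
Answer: $32 + 24 i \approx 32.0 + 24.0 i$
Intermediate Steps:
$j{\left(z,H \right)} = 3 + z$
$c{\left(C \right)} = \sqrt{C} \left(3 + C\right)$ ($c{\left(C \right)} = \left(3 + C\right) \sqrt{C} = \sqrt{C} \left(3 + C\right)$)
$p{\left(E \right)} = E \left(E - 2 i\right)$ ($p{\left(E \right)} = E \left(\sqrt{-4} \left(3 - 4\right) + E\right) = E \left(2 i \left(-1\right) + E\right) = E \left(- 2 i + E\right) = E \left(E - 2 i\right)$)
$M{\left(-1 \right)} + \left(1 + p{\left(-2 \right)}\right) f{\left(6 \right)} = - \frac{2}{-1} + \left(1 - 2 \left(-2 - 2 i\right)\right) 6 = \left(-2\right) \left(-1\right) + \left(1 + \left(4 + 4 i\right)\right) 6 = 2 + \left(5 + 4 i\right) 6 = 2 + \left(30 + 24 i\right) = 32 + 24 i$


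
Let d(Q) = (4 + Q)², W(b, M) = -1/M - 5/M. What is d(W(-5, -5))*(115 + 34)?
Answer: 100724/25 ≈ 4029.0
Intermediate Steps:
W(b, M) = -6/M
d(W(-5, -5))*(115 + 34) = (4 - 6/(-5))²*(115 + 34) = (4 - 6*(-⅕))²*149 = (4 + 6/5)²*149 = (26/5)²*149 = (676/25)*149 = 100724/25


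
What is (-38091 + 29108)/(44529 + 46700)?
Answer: -8983/91229 ≈ -0.098467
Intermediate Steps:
(-38091 + 29108)/(44529 + 46700) = -8983/91229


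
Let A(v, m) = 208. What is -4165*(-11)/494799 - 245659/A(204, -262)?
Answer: -121542298021/102918192 ≈ -1181.0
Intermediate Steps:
-4165*(-11)/494799 - 245659/A(204, -262) = -4165*(-11)/494799 - 245659/208 = 45815*(1/494799) - 245659*1/208 = 45815/494799 - 245659/208 = -121542298021/102918192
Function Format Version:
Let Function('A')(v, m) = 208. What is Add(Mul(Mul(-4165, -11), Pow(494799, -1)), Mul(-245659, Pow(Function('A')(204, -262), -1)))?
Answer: Rational(-121542298021, 102918192) ≈ -1181.0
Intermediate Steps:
Add(Mul(Mul(-4165, -11), Pow(494799, -1)), Mul(-245659, Pow(Function('A')(204, -262), -1))) = Add(Mul(Mul(-4165, -11), Pow(494799, -1)), Mul(-245659, Pow(208, -1))) = Add(Mul(45815, Rational(1, 494799)), Mul(-245659, Rational(1, 208))) = Add(Rational(45815, 494799), Rational(-245659, 208)) = Rational(-121542298021, 102918192)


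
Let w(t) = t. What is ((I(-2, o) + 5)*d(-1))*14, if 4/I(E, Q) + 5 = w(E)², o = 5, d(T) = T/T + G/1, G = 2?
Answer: 42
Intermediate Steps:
d(T) = 3 (d(T) = T/T + 2/1 = 1 + 2*1 = 1 + 2 = 3)
I(E, Q) = 4/(-5 + E²)
((I(-2, o) + 5)*d(-1))*14 = ((4/(-5 + (-2)²) + 5)*3)*14 = ((4/(-5 + 4) + 5)*3)*14 = ((4/(-1) + 5)*3)*14 = ((4*(-1) + 5)*3)*14 = ((-4 + 5)*3)*14 = (1*3)*14 = 3*14 = 42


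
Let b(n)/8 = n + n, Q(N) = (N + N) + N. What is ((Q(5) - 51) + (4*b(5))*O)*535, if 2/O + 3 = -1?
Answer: -104860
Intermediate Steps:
O = -½ (O = 2/(-3 - 1) = 2/(-4) = 2*(-¼) = -½ ≈ -0.50000)
Q(N) = 3*N (Q(N) = 2*N + N = 3*N)
b(n) = 16*n (b(n) = 8*(n + n) = 8*(2*n) = 16*n)
((Q(5) - 51) + (4*b(5))*O)*535 = ((3*5 - 51) + (4*(16*5))*(-½))*535 = ((15 - 51) + (4*80)*(-½))*535 = (-36 + 320*(-½))*535 = (-36 - 160)*535 = -196*535 = -104860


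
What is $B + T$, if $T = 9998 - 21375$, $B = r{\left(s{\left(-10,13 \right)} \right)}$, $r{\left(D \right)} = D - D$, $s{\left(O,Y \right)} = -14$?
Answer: $-11377$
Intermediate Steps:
$r{\left(D \right)} = 0$
$B = 0$
$T = -11377$
$B + T = 0 - 11377 = -11377$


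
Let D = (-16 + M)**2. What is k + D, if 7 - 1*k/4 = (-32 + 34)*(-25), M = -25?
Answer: 1909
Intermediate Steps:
D = 1681 (D = (-16 - 25)**2 = (-41)**2 = 1681)
k = 228 (k = 28 - 4*(-32 + 34)*(-25) = 28 - 8*(-25) = 28 - 4*(-50) = 28 + 200 = 228)
k + D = 228 + 1681 = 1909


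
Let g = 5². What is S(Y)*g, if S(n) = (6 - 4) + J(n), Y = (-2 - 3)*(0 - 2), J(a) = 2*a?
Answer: 550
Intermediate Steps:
Y = 10 (Y = -5*(-2) = 10)
S(n) = 2 + 2*n (S(n) = (6 - 4) + 2*n = 2 + 2*n)
g = 25
S(Y)*g = (2 + 2*10)*25 = (2 + 20)*25 = 22*25 = 550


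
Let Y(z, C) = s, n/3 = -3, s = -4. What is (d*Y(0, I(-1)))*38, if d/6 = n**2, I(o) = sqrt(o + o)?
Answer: -73872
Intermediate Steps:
I(o) = sqrt(2)*sqrt(o) (I(o) = sqrt(2*o) = sqrt(2)*sqrt(o))
n = -9 (n = 3*(-3) = -9)
Y(z, C) = -4
d = 486 (d = 6*(-9)**2 = 6*81 = 486)
(d*Y(0, I(-1)))*38 = (486*(-4))*38 = -1944*38 = -73872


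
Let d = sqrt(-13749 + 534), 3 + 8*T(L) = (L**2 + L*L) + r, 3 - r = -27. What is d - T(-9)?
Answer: -189/8 + I*sqrt(13215) ≈ -23.625 + 114.96*I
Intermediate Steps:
r = 30 (r = 3 - 1*(-27) = 3 + 27 = 30)
T(L) = 27/8 + L**2/4 (T(L) = -3/8 + ((L**2 + L*L) + 30)/8 = -3/8 + ((L**2 + L**2) + 30)/8 = -3/8 + (2*L**2 + 30)/8 = -3/8 + (30 + 2*L**2)/8 = -3/8 + (15/4 + L**2/4) = 27/8 + L**2/4)
d = I*sqrt(13215) (d = sqrt(-13215) = I*sqrt(13215) ≈ 114.96*I)
d - T(-9) = I*sqrt(13215) - (27/8 + (1/4)*(-9)**2) = I*sqrt(13215) - (27/8 + (1/4)*81) = I*sqrt(13215) - (27/8 + 81/4) = I*sqrt(13215) - 1*189/8 = I*sqrt(13215) - 189/8 = -189/8 + I*sqrt(13215)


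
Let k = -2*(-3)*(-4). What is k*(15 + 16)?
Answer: -744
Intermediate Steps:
k = -24 (k = 6*(-4) = -24)
k*(15 + 16) = -24*(15 + 16) = -24*31 = -744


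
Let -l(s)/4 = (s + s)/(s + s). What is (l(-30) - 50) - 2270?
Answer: -2324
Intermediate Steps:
l(s) = -4 (l(s) = -4*(s + s)/(s + s) = -4*2*s/(2*s) = -4*2*s*1/(2*s) = -4*1 = -4)
(l(-30) - 50) - 2270 = (-4 - 50) - 2270 = -54 - 2270 = -2324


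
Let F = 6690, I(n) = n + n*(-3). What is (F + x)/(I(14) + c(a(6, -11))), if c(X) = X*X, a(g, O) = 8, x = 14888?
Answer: 10789/18 ≈ 599.39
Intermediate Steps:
I(n) = -2*n (I(n) = n - 3*n = -2*n)
c(X) = X**2
(F + x)/(I(14) + c(a(6, -11))) = (6690 + 14888)/(-2*14 + 8**2) = 21578/(-28 + 64) = 21578/36 = 21578*(1/36) = 10789/18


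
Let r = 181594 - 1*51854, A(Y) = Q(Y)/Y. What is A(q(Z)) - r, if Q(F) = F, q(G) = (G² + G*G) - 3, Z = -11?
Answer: -129739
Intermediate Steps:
q(G) = -3 + 2*G² (q(G) = (G² + G²) - 3 = 2*G² - 3 = -3 + 2*G²)
A(Y) = 1 (A(Y) = Y/Y = 1)
r = 129740 (r = 181594 - 51854 = 129740)
A(q(Z)) - r = 1 - 1*129740 = 1 - 129740 = -129739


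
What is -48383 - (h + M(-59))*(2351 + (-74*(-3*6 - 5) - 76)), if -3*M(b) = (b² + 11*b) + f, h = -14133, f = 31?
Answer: 179861825/3 ≈ 5.9954e+7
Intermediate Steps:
M(b) = -31/3 - 11*b/3 - b²/3 (M(b) = -((b² + 11*b) + 31)/3 = -(31 + b² + 11*b)/3 = -31/3 - 11*b/3 - b²/3)
-48383 - (h + M(-59))*(2351 + (-74*(-3*6 - 5) - 76)) = -48383 - (-14133 + (-31/3 - 11/3*(-59) - ⅓*(-59)²))*(2351 + (-74*(-3*6 - 5) - 76)) = -48383 - (-14133 + (-31/3 + 649/3 - ⅓*3481))*(2351 + (-74*(-18 - 5) - 76)) = -48383 - (-14133 + (-31/3 + 649/3 - 3481/3))*(2351 + (-74*(-23) - 76)) = -48383 - (-14133 - 2863/3)*(2351 + (1702 - 76)) = -48383 - (-45262)*(2351 + 1626)/3 = -48383 - (-45262)*3977/3 = -48383 - 1*(-180006974/3) = -48383 + 180006974/3 = 179861825/3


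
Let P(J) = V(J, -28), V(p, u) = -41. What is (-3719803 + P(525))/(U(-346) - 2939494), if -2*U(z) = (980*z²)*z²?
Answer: 1859922/3511322030467 ≈ 5.2969e-7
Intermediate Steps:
P(J) = -41
U(z) = -490*z⁴ (U(z) = -980*z²*z²/2 = -490*z⁴)
(-3719803 + P(525))/(U(-346) - 2939494) = (-3719803 - 41)/(-490*(-346)⁴ - 2939494) = -3719844/(-490*14331920656 - 2939494) = -3719844/(-7022641121440 - 2939494) = -3719844/(-7022644060934) = -3719844*(-1/7022644060934) = 1859922/3511322030467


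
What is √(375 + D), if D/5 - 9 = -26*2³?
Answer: 2*I*√155 ≈ 24.9*I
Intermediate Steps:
D = -995 (D = 45 + 5*(-26*2³) = 45 + 5*(-26*8) = 45 + 5*(-208) = 45 - 1040 = -995)
√(375 + D) = √(375 - 995) = √(-620) = 2*I*√155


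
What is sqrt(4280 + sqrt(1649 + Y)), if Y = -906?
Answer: sqrt(4280 + sqrt(743)) ≈ 65.630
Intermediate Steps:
sqrt(4280 + sqrt(1649 + Y)) = sqrt(4280 + sqrt(1649 - 906)) = sqrt(4280 + sqrt(743))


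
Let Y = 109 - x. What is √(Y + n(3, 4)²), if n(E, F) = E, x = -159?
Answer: √277 ≈ 16.643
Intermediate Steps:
Y = 268 (Y = 109 - 1*(-159) = 109 + 159 = 268)
√(Y + n(3, 4)²) = √(268 + 3²) = √(268 + 9) = √277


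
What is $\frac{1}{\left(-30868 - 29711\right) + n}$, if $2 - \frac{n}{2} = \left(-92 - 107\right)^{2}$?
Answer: $- \frac{1}{139777} \approx -7.1543 \cdot 10^{-6}$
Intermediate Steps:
$n = -79198$ ($n = 4 - 2 \left(-92 - 107\right)^{2} = 4 - 2 \left(-199\right)^{2} = 4 - 79202 = -79198$)
$\frac{1}{\left(-30868 - 29711\right) + n} = \frac{1}{\left(-30868 - 29711\right) - 79198} = \frac{1}{-60579 - 79198} = \frac{1}{-139777} = - \frac{1}{139777}$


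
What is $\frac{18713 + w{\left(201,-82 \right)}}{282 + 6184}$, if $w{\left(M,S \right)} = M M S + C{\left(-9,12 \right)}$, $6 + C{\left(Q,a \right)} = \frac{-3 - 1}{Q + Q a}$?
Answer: $- \frac{385418471}{756522} \approx -509.46$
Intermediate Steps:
$C{\left(Q,a \right)} = -6 - \frac{4}{Q + Q a}$ ($C{\left(Q,a \right)} = -6 + \frac{-3 - 1}{Q + Q a} = -6 - \frac{4}{Q + Q a}$)
$w{\left(M,S \right)} = - \frac{698}{117} + S M^{2}$ ($w{\left(M,S \right)} = M M S + \frac{2 \left(-2 - -27 - \left(-27\right) 12\right)}{\left(-9\right) \left(1 + 12\right)} = M^{2} S + 2 \left(- \frac{1}{9}\right) \frac{1}{13} \left(-2 + 27 + 324\right) = S M^{2} + 2 \left(- \frac{1}{9}\right) \frac{1}{13} \cdot 349 = S M^{2} - \frac{698}{117} = - \frac{698}{117} + S M^{2}$)
$\frac{18713 + w{\left(201,-82 \right)}}{282 + 6184} = \frac{18713 - \left(\frac{698}{117} + 82 \cdot 201^{2}\right)}{282 + 6184} = \frac{18713 - \frac{387607892}{117}}{6466} = \left(18713 - \frac{387607892}{117}\right) \frac{1}{6466} = \left(- \frac{385418471}{117}\right) \frac{1}{6466} = - \frac{385418471}{756522}$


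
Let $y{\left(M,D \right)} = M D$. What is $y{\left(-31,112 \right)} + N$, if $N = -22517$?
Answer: $-25989$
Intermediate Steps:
$y{\left(M,D \right)} = D M$
$y{\left(-31,112 \right)} + N = 112 \left(-31\right) - 22517 = -3472 - 22517 = -25989$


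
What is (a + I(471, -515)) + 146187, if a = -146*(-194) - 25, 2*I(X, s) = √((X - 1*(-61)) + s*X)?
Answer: 174486 + I*√242033/2 ≈ 1.7449e+5 + 245.98*I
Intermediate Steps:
I(X, s) = √(61 + X + X*s)/2 (I(X, s) = √((X - 1*(-61)) + s*X)/2 = √((X + 61) + X*s)/2 = √((61 + X) + X*s)/2 = √(61 + X + X*s)/2)
a = 28299 (a = 28324 - 25 = 28299)
(a + I(471, -515)) + 146187 = (28299 + √(61 + 471 + 471*(-515))/2) + 146187 = (28299 + √(61 + 471 - 242565)/2) + 146187 = (28299 + √(-242033)/2) + 146187 = (28299 + (I*√242033)/2) + 146187 = (28299 + I*√242033/2) + 146187 = 174486 + I*√242033/2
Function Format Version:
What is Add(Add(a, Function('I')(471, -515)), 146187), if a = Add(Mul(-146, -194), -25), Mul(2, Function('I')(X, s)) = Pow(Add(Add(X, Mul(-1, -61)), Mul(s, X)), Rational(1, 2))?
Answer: Add(174486, Mul(Rational(1, 2), I, Pow(242033, Rational(1, 2)))) ≈ Add(1.7449e+5, Mul(245.98, I))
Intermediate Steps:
Function('I')(X, s) = Mul(Rational(1, 2), Pow(Add(61, X, Mul(X, s)), Rational(1, 2))) (Function('I')(X, s) = Mul(Rational(1, 2), Pow(Add(Add(X, Mul(-1, -61)), Mul(s, X)), Rational(1, 2))) = Mul(Rational(1, 2), Pow(Add(Add(X, 61), Mul(X, s)), Rational(1, 2))) = Mul(Rational(1, 2), Pow(Add(Add(61, X), Mul(X, s)), Rational(1, 2))) = Mul(Rational(1, 2), Pow(Add(61, X, Mul(X, s)), Rational(1, 2))))
a = 28299 (a = Add(28324, -25) = 28299)
Add(Add(a, Function('I')(471, -515)), 146187) = Add(Add(28299, Mul(Rational(1, 2), Pow(Add(61, 471, Mul(471, -515)), Rational(1, 2)))), 146187) = Add(Add(28299, Mul(Rational(1, 2), Pow(Add(61, 471, -242565), Rational(1, 2)))), 146187) = Add(Add(28299, Mul(Rational(1, 2), Pow(-242033, Rational(1, 2)))), 146187) = Add(Add(28299, Mul(Rational(1, 2), Mul(I, Pow(242033, Rational(1, 2))))), 146187) = Add(Add(28299, Mul(Rational(1, 2), I, Pow(242033, Rational(1, 2)))), 146187) = Add(174486, Mul(Rational(1, 2), I, Pow(242033, Rational(1, 2))))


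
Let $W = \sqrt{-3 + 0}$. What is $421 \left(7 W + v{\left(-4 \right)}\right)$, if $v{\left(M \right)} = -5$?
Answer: $-2105 + 2947 i \sqrt{3} \approx -2105.0 + 5104.4 i$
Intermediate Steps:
$W = i \sqrt{3}$ ($W = \sqrt{-3} = i \sqrt{3} \approx 1.732 i$)
$421 \left(7 W + v{\left(-4 \right)}\right) = 421 \left(7 i \sqrt{3} - 5\right) = 421 \left(-5 + 7 i \sqrt{3}\right) = -2105 + 2947 i \sqrt{3}$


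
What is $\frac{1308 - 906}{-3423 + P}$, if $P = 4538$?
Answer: $\frac{402}{1115} \approx 0.36054$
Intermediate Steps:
$\frac{1308 - 906}{-3423 + P} = \frac{1308 - 906}{-3423 + 4538} = \frac{402}{1115}$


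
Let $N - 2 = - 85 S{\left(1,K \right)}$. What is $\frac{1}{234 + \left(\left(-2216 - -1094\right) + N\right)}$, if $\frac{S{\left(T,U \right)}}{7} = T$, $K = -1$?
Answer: $- \frac{1}{1481} \approx -0.00067522$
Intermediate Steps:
$S{\left(T,U \right)} = 7 T$
$N = -593$ ($N = 2 - 85 \cdot 7 \cdot 1 = 2 - 595 = -593$)
$\frac{1}{234 + \left(\left(-2216 - -1094\right) + N\right)} = \frac{1}{234 - 1715} = \frac{1}{-1481} = - \frac{1}{1481}$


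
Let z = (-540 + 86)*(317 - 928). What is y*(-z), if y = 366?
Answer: -101526204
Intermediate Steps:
z = 277394 (z = -454*(-611) = 277394)
y*(-z) = 366*(-1*277394) = 366*(-277394) = -101526204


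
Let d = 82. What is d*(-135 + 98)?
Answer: -3034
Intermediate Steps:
d*(-135 + 98) = 82*(-135 + 98) = 82*(-37) = -3034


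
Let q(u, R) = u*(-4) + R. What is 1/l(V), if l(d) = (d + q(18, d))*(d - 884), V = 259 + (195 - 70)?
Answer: -1/348000 ≈ -2.8736e-6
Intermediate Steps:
q(u, R) = R - 4*u (q(u, R) = -4*u + R = R - 4*u)
V = 384 (V = 259 + 125 = 384)
l(d) = (-884 + d)*(-72 + 2*d) (l(d) = (d + (d - 4*18))*(d - 884) = (d + (d - 72))*(-884 + d) = (d + (-72 + d))*(-884 + d) = (-72 + 2*d)*(-884 + d) = (-884 + d)*(-72 + 2*d))
1/l(V) = 1/(63648 - 1840*384 + 2*384²) = 1/(63648 - 706560 + 2*147456) = 1/(63648 - 706560 + 294912) = 1/(-348000) = -1/348000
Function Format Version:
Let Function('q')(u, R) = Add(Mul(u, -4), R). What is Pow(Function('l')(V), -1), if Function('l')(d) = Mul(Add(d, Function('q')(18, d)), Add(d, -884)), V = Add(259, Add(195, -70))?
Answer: Rational(-1, 348000) ≈ -2.8736e-6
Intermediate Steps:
Function('q')(u, R) = Add(R, Mul(-4, u)) (Function('q')(u, R) = Add(Mul(-4, u), R) = Add(R, Mul(-4, u)))
V = 384 (V = Add(259, 125) = 384)
Function('l')(d) = Mul(Add(-884, d), Add(-72, Mul(2, d))) (Function('l')(d) = Mul(Add(d, Add(d, Mul(-4, 18))), Add(d, -884)) = Mul(Add(d, Add(d, -72)), Add(-884, d)) = Mul(Add(d, Add(-72, d)), Add(-884, d)) = Mul(Add(-72, Mul(2, d)), Add(-884, d)) = Mul(Add(-884, d), Add(-72, Mul(2, d))))
Pow(Function('l')(V), -1) = Pow(Add(63648, Mul(-1840, 384), Mul(2, Pow(384, 2))), -1) = Pow(Add(63648, -706560, Mul(2, 147456)), -1) = Pow(Add(63648, -706560, 294912), -1) = Pow(-348000, -1) = Rational(-1, 348000)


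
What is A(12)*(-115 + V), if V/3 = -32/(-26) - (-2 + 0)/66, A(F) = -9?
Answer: 143136/143 ≈ 1001.0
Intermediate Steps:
V = 541/143 (V = 3*(-32/(-26) - (-2 + 0)/66) = 3*(-32*(-1/26) - 1*(-2)*(1/66)) = 3*(16/13 + 2*(1/66)) = 3*(16/13 + 1/33) = 3*(541/429) = 541/143 ≈ 3.7832)
A(12)*(-115 + V) = -9*(-115 + 541/143) = -9*(-15904/143) = 143136/143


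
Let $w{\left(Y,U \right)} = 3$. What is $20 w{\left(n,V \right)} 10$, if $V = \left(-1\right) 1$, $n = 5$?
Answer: $600$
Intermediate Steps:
$V = -1$
$20 w{\left(n,V \right)} 10 = 20 \cdot 3 \cdot 10 = 60 \cdot 10 = 600$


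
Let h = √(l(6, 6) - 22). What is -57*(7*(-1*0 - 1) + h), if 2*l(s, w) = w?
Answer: 399 - 57*I*√19 ≈ 399.0 - 248.46*I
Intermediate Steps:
l(s, w) = w/2
h = I*√19 (h = √((½)*6 - 22) = √(3 - 22) = √(-19) = I*√19 ≈ 4.3589*I)
-57*(7*(-1*0 - 1) + h) = -57*(7*(-1*0 - 1) + I*√19) = -57*(7*(0 - 1) + I*√19) = -57*(7*(-1) + I*√19) = -57*(-7 + I*√19) = 399 - 57*I*√19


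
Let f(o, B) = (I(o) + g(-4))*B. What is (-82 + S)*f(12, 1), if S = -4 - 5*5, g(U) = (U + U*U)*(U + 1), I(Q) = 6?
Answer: 3330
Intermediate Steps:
g(U) = (1 + U)*(U + U²) (g(U) = (U + U²)*(1 + U) = (1 + U)*(U + U²))
S = -29 (S = -4 - 25 = -29)
f(o, B) = -30*B (f(o, B) = (6 - 4*(1 + (-4)² + 2*(-4)))*B = (6 - 4*(1 + 16 - 8))*B = (6 - 4*9)*B = (6 - 36)*B = -30*B)
(-82 + S)*f(12, 1) = (-82 - 29)*(-30*1) = -111*(-30) = 3330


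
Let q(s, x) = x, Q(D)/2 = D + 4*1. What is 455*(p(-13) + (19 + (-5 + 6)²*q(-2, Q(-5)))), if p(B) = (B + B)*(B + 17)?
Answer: -39585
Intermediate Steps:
Q(D) = 8 + 2*D (Q(D) = 2*(D + 4*1) = 2*(D + 4) = 2*(4 + D) = 8 + 2*D)
p(B) = 2*B*(17 + B) (p(B) = (2*B)*(17 + B) = 2*B*(17 + B))
455*(p(-13) + (19 + (-5 + 6)²*q(-2, Q(-5)))) = 455*(2*(-13)*(17 - 13) + (19 + (-5 + 6)²*(8 + 2*(-5)))) = 455*(2*(-13)*4 + (19 + 1²*(8 - 10))) = 455*(-104 + (19 + 1*(-2))) = 455*(-104 + (19 - 2)) = 455*(-104 + 17) = 455*(-87) = -39585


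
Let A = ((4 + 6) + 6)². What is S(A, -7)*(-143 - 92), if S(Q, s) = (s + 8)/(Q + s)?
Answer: -235/249 ≈ -0.94378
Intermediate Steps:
A = 256 (A = (10 + 6)² = 16² = 256)
S(Q, s) = (8 + s)/(Q + s)
S(A, -7)*(-143 - 92) = ((8 - 7)/(256 - 7))*(-143 - 92) = (1/249)*(-235) = -235/249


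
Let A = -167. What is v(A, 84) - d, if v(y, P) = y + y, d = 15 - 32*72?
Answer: 1955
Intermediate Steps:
d = -2289 (d = 15 - 2304 = -2289)
v(y, P) = 2*y
v(A, 84) - d = 2*(-167) - 1*(-2289) = -334 + 2289 = 1955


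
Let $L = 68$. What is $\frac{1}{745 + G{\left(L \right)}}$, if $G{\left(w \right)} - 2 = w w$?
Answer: $\frac{1}{5371} \approx 0.00018619$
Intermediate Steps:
$G{\left(w \right)} = 2 + w^{2}$ ($G{\left(w \right)} = 2 + w w = 2 + w^{2}$)
$\frac{1}{745 + G{\left(L \right)}} = \frac{1}{745 + \left(2 + 68^{2}\right)} = \frac{1}{745 + \left(2 + 4624\right)} = \frac{1}{745 + 4626} = \frac{1}{5371}$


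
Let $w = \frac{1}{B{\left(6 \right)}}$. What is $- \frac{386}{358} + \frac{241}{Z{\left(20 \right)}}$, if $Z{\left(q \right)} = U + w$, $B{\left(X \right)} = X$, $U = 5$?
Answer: $\frac{252851}{5549} \approx 45.567$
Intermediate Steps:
$w = \frac{1}{6} \approx 0.16667$
$Z{\left(q \right)} = \frac{31}{6}$ ($Z{\left(q \right)} = 5 + \frac{1}{6} = \frac{31}{6}$)
$- \frac{386}{358} + \frac{241}{Z{\left(20 \right)}} = - \frac{386}{358} + \frac{241}{\frac{31}{6}} = \left(-386\right) \frac{1}{358} + 241 \cdot \frac{6}{31} = - \frac{193}{179} + \frac{1446}{31} = \frac{252851}{5549}$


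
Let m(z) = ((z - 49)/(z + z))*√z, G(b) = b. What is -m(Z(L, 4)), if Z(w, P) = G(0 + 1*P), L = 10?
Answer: 45/4 ≈ 11.250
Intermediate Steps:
Z(w, P) = P (Z(w, P) = 0 + 1*P = 0 + P = P)
m(z) = (-49 + z)/(2*√z) (m(z) = ((-49 + z)/((2*z)))*√z = ((-49 + z)*(1/(2*z)))*√z = ((-49 + z)/(2*z))*√z = (-49 + z)/(2*√z))
-m(Z(L, 4)) = -(-49 + 4)/(2*√4) = -(-45)/(2*2) = -1*(-45/4) = 45/4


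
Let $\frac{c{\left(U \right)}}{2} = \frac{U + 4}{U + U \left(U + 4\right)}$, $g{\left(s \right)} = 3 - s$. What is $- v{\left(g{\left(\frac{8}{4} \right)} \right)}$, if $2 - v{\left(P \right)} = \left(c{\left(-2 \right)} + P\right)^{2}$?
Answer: $- \frac{17}{9} \approx -1.8889$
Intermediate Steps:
$c{\left(U \right)} = \frac{2 \left(4 + U\right)}{U + U \left(4 + U\right)}$ ($c{\left(U \right)} = 2 \frac{U + 4}{U + U \left(U + 4\right)} = 2 \frac{4 + U}{U + U \left(4 + U\right)} = \frac{2 \left(4 + U\right)}{U + U \left(4 + U\right)}$)
$v{\left(P \right)} = 2 - \left(- \frac{2}{3} + P\right)^{2}$ ($v{\left(P \right)} = 2 - \left(\frac{2 \left(4 - 2\right)}{\left(-2\right) \left(5 - 2\right)} + P\right)^{2} = 2 - \left(2 \left(- \frac{1}{2}\right) \frac{1}{3} \cdot 2 + P\right)^{2} = 2 - \left(- \frac{2}{3} + P\right)^{2}$)
$- v{\left(g{\left(\frac{8}{4} \right)} \right)} = - (2 - \frac{\left(-2 + 3 \left(3 - \frac{8}{4}\right)\right)^{2}}{9}) = - (2 - \frac{\left(-2 + 3 \left(3 - 8 \cdot \frac{1}{4}\right)\right)^{2}}{9}) = - (2 - \frac{\left(-2 + 3 \left(3 - 2\right)\right)^{2}}{9}) = - (2 - \frac{\left(-2 + 3 \cdot 1\right)^{2}}{9}) = - (2 - \frac{\left(-2 + 3\right)^{2}}{9}) = - (2 - \frac{1^{2}}{9}) = - (2 - \frac{1}{9}) = \left(-1\right) \frac{17}{9} = - \frac{17}{9}$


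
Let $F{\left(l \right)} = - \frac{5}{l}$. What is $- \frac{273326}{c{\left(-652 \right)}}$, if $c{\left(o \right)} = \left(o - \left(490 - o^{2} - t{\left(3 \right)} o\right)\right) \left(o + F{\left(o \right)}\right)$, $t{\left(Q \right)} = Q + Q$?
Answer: $\frac{89104276}{89281417475} \approx 0.00099802$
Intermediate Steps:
$t{\left(Q \right)} = 2 Q$
$c{\left(o \right)} = \left(o - \frac{5}{o}\right) \left(-490 + o^{2} + 7 o\right)$ ($c{\left(o \right)} = \left(o - \left(490 - o^{2} - 2 \cdot 3 o\right)\right) \left(o - \frac{5}{o}\right) = \left(o - \left(490 - o^{2} - 6 o\right)\right) \left(o - \frac{5}{o}\right) = \left(o + \left(-490 + o^{2} + 6 o\right)\right) \left(o - \frac{5}{o}\right) = \left(-490 + o^{2} + 7 o\right) \left(o - \frac{5}{o}\right) = \left(o - \frac{5}{o}\right) \left(-490 + o^{2} + 7 o\right)$)
$- \frac{273326}{c{\left(-652 \right)}} = - \frac{273326}{-35 + \left(-652\right)^{3} - -322740 + 7 \left(-652\right)^{2} + \frac{2450}{-652}} = - \frac{273326}{-35 - 277167808 + 322740 + 7 \cdot 425104 + 2450 \left(- \frac{1}{652}\right)} = - \frac{273326}{-35 - 277167808 + 322740 + 2975728 - \frac{1225}{326}} = - \frac{273326}{- \frac{89281417475}{326}} = \left(-273326\right) \left(- \frac{326}{89281417475}\right) = \frac{89104276}{89281417475}$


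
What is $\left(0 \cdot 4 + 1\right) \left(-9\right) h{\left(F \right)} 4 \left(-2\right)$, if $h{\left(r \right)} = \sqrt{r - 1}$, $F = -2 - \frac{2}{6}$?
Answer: $24 i \sqrt{30} \approx 131.45 i$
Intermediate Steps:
$F = - \frac{7}{3}$ ($F = -2 - \frac{1}{3} = - \frac{7}{3} \approx -2.3333$)
$h{\left(r \right)} = \sqrt{-1 + r}$
$\left(0 \cdot 4 + 1\right) \left(-9\right) h{\left(F \right)} 4 \left(-2\right) = \left(0 \cdot 4 + 1\right) \left(-9\right) \sqrt{-1 - \frac{7}{3}} \cdot 4 \left(-2\right) = \left(0 + 1\right) \left(-9\right) \sqrt{- \frac{10}{3}} \left(-8\right) = 1 \left(-9\right) \frac{i \sqrt{30}}{3} \left(-8\right) = - 9 \frac{i \sqrt{30}}{3} \left(-8\right) = - 3 i \sqrt{30} \left(-8\right) = 24 i \sqrt{30}$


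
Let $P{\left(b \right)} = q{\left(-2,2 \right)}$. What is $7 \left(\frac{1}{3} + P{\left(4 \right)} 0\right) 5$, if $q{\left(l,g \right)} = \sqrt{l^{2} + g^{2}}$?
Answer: $\frac{35}{3} \approx 11.667$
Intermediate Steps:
$q{\left(l,g \right)} = \sqrt{g^{2} + l^{2}}$
$P{\left(b \right)} = 2 \sqrt{2}$ ($P{\left(b \right)} = \sqrt{2^{2} + \left(-2\right)^{2}} = \sqrt{4 + 4} = \sqrt{8} = 2 \sqrt{2}$)
$7 \left(\frac{1}{3} + P{\left(4 \right)} 0\right) 5 = 7 \left(\frac{1}{3} + 2 \sqrt{2} \cdot 0\right) 5 = 7 \left(\frac{1}{3} + 0\right) 5 = 7 \cdot \frac{1}{3} \cdot 5 = \frac{7}{3} \cdot 5 = \frac{35}{3}$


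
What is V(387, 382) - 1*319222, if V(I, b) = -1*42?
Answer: -319264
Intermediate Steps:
V(I, b) = -42
V(387, 382) - 1*319222 = -42 - 1*319222 = -42 - 319222 = -319264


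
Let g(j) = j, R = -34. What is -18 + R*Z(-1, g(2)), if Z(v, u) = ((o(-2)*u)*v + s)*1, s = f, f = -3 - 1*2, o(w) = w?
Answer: 16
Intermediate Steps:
f = -5 (f = -3 - 2 = -5)
s = -5
Z(v, u) = -5 - 2*u*v (Z(v, u) = ((-2*u)*v - 5)*1 = (-2*u*v - 5)*1 = (-5 - 2*u*v)*1 = -5 - 2*u*v)
-18 + R*Z(-1, g(2)) = -18 - 34*(-5 - 2*2*(-1)) = -18 - 34*(-5 + 4) = -18 - 34*(-1) = -18 + 34 = 16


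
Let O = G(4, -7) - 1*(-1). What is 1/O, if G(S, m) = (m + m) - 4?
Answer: -1/17 ≈ -0.058824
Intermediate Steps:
G(S, m) = -4 + 2*m (G(S, m) = 2*m - 4 = -4 + 2*m)
O = -17 (O = (-4 + 2*(-7)) - 1*(-1) = (-4 - 14) + 1 = -18 + 1 = -17)
1/O = 1/(-17) = -1/17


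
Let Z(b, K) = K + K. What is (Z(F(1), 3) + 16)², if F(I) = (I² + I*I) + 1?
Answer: 484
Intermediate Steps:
F(I) = 1 + 2*I² (F(I) = (I² + I²) + 1 = 2*I² + 1 = 1 + 2*I²)
Z(b, K) = 2*K
(Z(F(1), 3) + 16)² = (2*3 + 16)² = (6 + 16)² = 22² = 484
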